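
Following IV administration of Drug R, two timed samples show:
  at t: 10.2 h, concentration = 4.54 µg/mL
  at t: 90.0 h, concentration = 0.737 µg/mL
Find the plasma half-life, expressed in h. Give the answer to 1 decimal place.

30.4 h

k = ln(C₁/C₂) / (t₂ − t₁) = ln(4.54/0.737) / (90.0 − 10.2)
  = 1.818 / 79.80 = 0.02278 h⁻¹
t½ = ln2 / k = 0.693147 / 0.02278 = 30.43 h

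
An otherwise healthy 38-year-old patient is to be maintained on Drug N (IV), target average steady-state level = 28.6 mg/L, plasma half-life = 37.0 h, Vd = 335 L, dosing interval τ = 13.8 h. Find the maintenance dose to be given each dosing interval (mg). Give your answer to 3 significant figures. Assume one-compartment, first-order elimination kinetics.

2480 mg

k = ln2 / t½ = 0.693147 / 37.0 = 0.01873 h⁻¹
CL = k × Vd = 0.01873 × 335 = 6.275 L/h
At steady state, Dose/τ = Css × CL.
Dose = Css × CL × τ = 28.6 × 6.275 × 13.8 = 2477 mg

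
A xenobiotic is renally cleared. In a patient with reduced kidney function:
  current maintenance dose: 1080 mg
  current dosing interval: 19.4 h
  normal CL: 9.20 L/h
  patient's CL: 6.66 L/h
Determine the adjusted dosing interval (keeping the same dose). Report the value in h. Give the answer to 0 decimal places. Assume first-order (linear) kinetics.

27 h

To keep the same average steady-state level, dosing rate must scale with clearance.
CL ratio = 6.66 / 9.20 = 0.7239
New interval (same dose) = 19.4 / 0.7239 = 26.80 h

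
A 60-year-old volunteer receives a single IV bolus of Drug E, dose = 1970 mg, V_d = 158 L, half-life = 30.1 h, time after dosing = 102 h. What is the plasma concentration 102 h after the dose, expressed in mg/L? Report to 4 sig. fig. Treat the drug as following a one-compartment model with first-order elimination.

1.190 mg/L

C₀ = Dose / Vd = 1970 / 158 = 12.47 mg/L
k = ln2 / t½ = 0.693147 / 30.1 = 0.02303 h⁻¹
C = C₀ · e^(−k·t) = 12.47 × e^(−0.02303 × 102)
  = 12.47 × 0.09546 = 1.190 mg/L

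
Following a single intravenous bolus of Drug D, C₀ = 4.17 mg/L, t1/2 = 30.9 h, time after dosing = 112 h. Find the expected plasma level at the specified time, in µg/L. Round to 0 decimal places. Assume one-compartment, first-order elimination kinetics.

k = ln2 / t½ = 0.693147 / 30.9 = 0.02243 h⁻¹
C = C₀ · e^(−k·t) = 4.170 × e^(−0.02243 × 112)
  = 4.170 × 0.08109 = 0.3381 mg/L
Convert: 0.3381 mg/L × 1000 = 338.1 µg/L

338 µg/L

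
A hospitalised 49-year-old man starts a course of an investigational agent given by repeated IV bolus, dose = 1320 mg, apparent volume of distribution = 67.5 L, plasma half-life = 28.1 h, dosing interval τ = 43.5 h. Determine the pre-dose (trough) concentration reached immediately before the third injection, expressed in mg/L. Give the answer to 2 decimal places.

C₀ per dose = Dose / Vd = 1320 / 67.5 = 19.56 mg/L
k = ln2 / t½ = 0.693147 / 28.1 = 0.02467 h⁻¹
Fraction remaining after one interval: r = e^(−kτ) = e^(−0.02467 × 43.5) = 0.3419
Before dose 3, 2 doses have been given (aged 1τ, 2τ).
C_trough = C₀ × (r + r²) = 19.56 × (0.3419 + 0.1169) = 8.974 mg/L

8.97 mg/L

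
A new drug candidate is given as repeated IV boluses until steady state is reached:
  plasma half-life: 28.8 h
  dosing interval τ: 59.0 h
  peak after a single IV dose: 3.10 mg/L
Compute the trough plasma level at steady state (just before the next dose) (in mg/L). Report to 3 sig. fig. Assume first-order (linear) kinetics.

0.988 mg/L

k = ln2 / t½ = 0.693147 / 28.8 = 0.02407 h⁻¹
e^(−kτ) = e^(−0.02407 × 59.0) = 0.2417
Accumulation ratio R = 1 / (1 − e^(−kτ)) = 1 / (1 − 0.2417) = 1.319
Steady-state trough = C₀ × R × e^(−kτ) = 3.10 × 1.319 × 0.2417 = 0.9883 mg/L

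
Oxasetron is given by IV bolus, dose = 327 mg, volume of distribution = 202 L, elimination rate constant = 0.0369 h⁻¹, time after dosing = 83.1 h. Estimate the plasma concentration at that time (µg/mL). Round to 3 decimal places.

C₀ = Dose / Vd = 327.0 / 202 = 1.619 mg/L
C = C₀ · e^(−k·t) = 1.619 × e^(−0.03690 × 83.1)
  = 1.619 × 0.04659 = 0.07543 mg/L
(0.07543 mg/L = 0.07543 µg/mL)

0.075 µg/mL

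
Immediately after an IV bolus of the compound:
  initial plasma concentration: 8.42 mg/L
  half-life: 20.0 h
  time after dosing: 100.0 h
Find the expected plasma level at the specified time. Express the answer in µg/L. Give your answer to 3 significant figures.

263 µg/L

k = ln2 / t½ = 0.693147 / 20.0 = 0.03466 h⁻¹
t / t½ = 100.0 / 20.0 = 5 half-lives
C = C₀ × (1/2)^5 = 8.420 × 0.03125 = 0.2631 mg/L
Convert: 0.2631 mg/L × 1000 = 263.1 µg/L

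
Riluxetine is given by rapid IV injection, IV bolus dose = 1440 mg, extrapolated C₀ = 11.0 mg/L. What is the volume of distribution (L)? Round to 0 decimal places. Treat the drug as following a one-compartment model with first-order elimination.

Vd = Dose / C₀ = 1440 / 11.0 = 130.9 L

131 L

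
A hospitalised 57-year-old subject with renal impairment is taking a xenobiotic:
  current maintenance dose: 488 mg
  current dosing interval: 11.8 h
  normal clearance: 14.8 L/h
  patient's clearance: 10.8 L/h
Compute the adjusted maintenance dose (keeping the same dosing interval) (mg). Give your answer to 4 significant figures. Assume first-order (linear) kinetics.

To keep the same average steady-state level, dosing rate must scale with clearance.
CL ratio = 10.8 / 14.8 = 0.7297
New dose (same interval) = 488 × 0.7297 = 356.1 mg

356.1 mg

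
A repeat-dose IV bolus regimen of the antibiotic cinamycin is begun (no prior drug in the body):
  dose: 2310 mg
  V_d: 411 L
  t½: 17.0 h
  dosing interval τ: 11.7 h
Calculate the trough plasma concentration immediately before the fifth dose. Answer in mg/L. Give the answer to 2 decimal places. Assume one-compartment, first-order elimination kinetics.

7.83 mg/L

C₀ per dose = Dose / Vd = 2310 / 411 = 5.620 mg/L
k = ln2 / t½ = 0.693147 / 17.0 = 0.04077 h⁻¹
Fraction remaining after one interval: r = e^(−kτ) = e^(−0.04077 × 11.7) = 0.6206
Before dose 5, 4 doses have been given (aged 1τ, 2τ, 3τ, 4τ).
C_trough = C₀ × (r + r² + … + r^4) = C₀ × r(1−r^4)/(1−r)
        = 5.620 × 0.6206 × (1 − 0.1483) / (1 − 0.6206) = 7.830 mg/L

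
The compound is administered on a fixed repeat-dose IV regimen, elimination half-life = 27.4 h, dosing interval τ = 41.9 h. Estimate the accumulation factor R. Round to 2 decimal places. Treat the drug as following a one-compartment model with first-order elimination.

1.53

k = ln2 / t½ = 0.693147 / 27.4 = 0.02530 h⁻¹
e^(−kτ) = e^(−0.02530 × 41.9) = 0.3464
Accumulation ratio R = 1 / (1 − e^(−kτ)) = 1 / (1 − 0.3464) = 1.530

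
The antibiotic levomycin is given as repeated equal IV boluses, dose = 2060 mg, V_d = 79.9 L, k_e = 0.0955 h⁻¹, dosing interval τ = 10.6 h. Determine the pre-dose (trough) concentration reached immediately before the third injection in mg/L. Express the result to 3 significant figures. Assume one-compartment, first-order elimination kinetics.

12.8 mg/L

C₀ per dose = Dose / Vd = 2060 / 79.9 = 25.78 mg/L
Fraction remaining after one interval: r = e^(−kτ) = e^(−0.09550 × 10.6) = 0.3634
Before dose 3, 2 doses have been given (aged 1τ, 2τ).
C_trough = C₀ × (r + r²) = 25.78 × (0.3634 + 0.1321) = 12.77 mg/L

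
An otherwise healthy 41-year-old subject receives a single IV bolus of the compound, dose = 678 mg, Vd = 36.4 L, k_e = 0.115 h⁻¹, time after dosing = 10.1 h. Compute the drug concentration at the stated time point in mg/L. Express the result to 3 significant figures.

C₀ = Dose / Vd = 678.0 / 36.4 = 18.63 mg/L
C = C₀ · e^(−k·t) = 18.63 × e^(−0.1150 × 10.1)
  = 18.63 × 0.3130 = 5.831 mg/L

5.83 mg/L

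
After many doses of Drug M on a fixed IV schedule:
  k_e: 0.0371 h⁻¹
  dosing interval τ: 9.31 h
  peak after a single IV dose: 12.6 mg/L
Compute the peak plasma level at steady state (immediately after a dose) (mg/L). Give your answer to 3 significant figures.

43.1 mg/L

e^(−kτ) = e^(−0.03710 × 9.31) = 0.7079
Accumulation ratio R = 1 / (1 − e^(−kτ)) = 1 / (1 − 0.7079) = 3.423
Steady-state peak = C₀ × R = 12.6 × 3.423 = 43.13 mg/L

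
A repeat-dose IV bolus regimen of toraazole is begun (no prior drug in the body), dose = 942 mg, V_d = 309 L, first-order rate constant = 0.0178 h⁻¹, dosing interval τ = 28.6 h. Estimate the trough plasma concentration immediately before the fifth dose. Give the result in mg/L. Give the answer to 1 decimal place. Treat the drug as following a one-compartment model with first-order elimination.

C₀ per dose = Dose / Vd = 942 / 309 = 3.049 mg/L
Fraction remaining after one interval: r = e^(−kτ) = e^(−0.01780 × 28.6) = 0.6010
Before dose 5, 4 doses have been given (aged 1τ, 2τ, 3τ, 4τ).
C_trough = C₀ × (r + r² + … + r^4) = C₀ × r(1−r^4)/(1−r)
        = 3.049 × 0.6010 × (1 − 0.1305) / (1 − 0.6010) = 3.993 mg/L

4.0 mg/L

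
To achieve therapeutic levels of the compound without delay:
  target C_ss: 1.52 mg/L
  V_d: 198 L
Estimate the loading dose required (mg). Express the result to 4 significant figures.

LD = Css × Vd = 1.52 × 198 = 301.0 mg

301.0 mg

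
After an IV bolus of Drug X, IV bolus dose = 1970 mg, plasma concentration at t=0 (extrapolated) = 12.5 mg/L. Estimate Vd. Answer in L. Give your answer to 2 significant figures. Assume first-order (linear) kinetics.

160 L

Vd = Dose / C₀ = 1970 / 12.5 = 157.6 L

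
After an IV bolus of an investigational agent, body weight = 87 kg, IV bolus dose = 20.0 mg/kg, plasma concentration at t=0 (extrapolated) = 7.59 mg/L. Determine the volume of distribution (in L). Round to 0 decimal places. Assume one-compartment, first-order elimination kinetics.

229 L

Dose = 20.0 × 87 = 1740 mg
Vd = Dose / C₀ = 1740 / 7.59 = 229.2 L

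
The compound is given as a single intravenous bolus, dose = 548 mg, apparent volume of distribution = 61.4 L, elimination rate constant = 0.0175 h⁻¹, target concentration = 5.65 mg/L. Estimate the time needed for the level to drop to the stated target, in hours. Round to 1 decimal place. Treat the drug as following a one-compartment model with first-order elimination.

C₀ = Dose / Vd = 548.0 / 61.4 = 8.925 mg/L
t = ln(C₀ / C) / k = ln(8.925 / 5.65) / 0.01750
  = ln(1.580) / 0.01750 = 0.4574 / 0.01750 = 26.14 h

26.1 h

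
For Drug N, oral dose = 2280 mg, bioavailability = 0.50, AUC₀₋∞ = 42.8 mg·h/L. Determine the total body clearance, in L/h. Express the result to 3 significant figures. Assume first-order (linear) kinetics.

26.6 L/h

CL = F·Dose / AUC = 0.50 × 2280 / 42.8 = 26.64 L/h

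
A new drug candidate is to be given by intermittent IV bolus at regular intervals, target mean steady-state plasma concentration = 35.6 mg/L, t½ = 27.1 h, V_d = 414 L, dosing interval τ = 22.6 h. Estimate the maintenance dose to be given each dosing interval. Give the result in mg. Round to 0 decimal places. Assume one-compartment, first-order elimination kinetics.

8520 mg

k = ln2 / t½ = 0.693147 / 27.1 = 0.02558 h⁻¹
CL = k × Vd = 0.02558 × 414 = 10.59 L/h
At steady state, Dose/τ = Css × CL.
Dose = Css × CL × τ = 35.6 × 10.59 × 22.6 = 8520 mg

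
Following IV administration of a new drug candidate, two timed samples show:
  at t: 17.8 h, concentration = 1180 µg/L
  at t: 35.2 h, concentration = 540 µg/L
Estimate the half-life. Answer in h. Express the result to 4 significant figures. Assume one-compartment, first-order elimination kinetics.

k = ln(C₁/C₂) / (t₂ − t₁) = ln(1180/540) / (35.2 − 17.8)
  = 0.7817 / 17.40 = 0.04493 h⁻¹
t½ = ln2 / k = 0.693147 / 0.04493 = 15.43 h

15.43 h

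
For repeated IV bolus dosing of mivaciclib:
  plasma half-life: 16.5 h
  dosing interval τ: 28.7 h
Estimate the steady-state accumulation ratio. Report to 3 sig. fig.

k = ln2 / t½ = 0.693147 / 16.5 = 0.04201 h⁻¹
e^(−kτ) = e^(−0.04201 × 28.7) = 0.2995
Accumulation ratio R = 1 / (1 − e^(−kτ)) = 1 / (1 − 0.2995) = 1.428

1.43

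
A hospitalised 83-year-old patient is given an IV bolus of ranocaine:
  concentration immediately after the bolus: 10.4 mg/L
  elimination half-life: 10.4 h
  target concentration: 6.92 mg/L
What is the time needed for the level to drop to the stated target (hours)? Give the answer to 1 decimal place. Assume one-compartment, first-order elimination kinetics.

k = ln2 / t½ = 0.693147 / 10.4 = 0.06665 h⁻¹
t = ln(C₀ / C) / k = ln(10.40 / 6.92) / 0.06665
  = ln(1.503) / 0.06665 = 0.4075 / 0.06665 = 6.114 h

6.1 h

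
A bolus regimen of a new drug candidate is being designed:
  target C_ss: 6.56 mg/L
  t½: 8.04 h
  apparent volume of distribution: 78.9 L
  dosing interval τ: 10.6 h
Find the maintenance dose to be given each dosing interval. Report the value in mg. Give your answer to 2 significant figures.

470 mg

k = ln2 / t½ = 0.693147 / 8.04 = 0.08621 h⁻¹
CL = k × Vd = 0.08621 × 78.9 = 6.802 L/h
At steady state, Dose/τ = Css × CL.
Dose = Css × CL × τ = 6.56 × 6.802 × 10.6 = 473.0 mg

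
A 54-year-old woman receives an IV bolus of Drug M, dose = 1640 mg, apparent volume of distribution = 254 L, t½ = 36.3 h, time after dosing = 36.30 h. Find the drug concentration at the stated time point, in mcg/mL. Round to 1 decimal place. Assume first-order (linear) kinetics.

C₀ = Dose / Vd = 1640 / 254 = 6.457 mg/L
k = ln2 / t½ = 0.693147 / 36.3 = 0.01909 h⁻¹
t / t½ = 36.30 / 36.3 = 1 half-lives
C = C₀ × (1/2)^1 = 6.457 × 0.5000 = 3.229 mg/L
(3.229 mg/L = 3.229 mcg/mL)

3.2 mcg/mL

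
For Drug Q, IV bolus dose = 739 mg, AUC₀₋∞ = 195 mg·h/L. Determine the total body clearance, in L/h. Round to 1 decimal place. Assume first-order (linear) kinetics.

CL = Dose / AUC = 739 / 195 = 3.790 L/h

3.8 L/h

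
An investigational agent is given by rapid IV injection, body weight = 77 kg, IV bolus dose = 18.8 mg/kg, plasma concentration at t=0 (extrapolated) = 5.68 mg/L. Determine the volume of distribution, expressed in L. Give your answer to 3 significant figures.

255 L

Dose = 18.8 × 77 = 1448 mg
Vd = Dose / C₀ = 1448 / 5.68 = 254.9 L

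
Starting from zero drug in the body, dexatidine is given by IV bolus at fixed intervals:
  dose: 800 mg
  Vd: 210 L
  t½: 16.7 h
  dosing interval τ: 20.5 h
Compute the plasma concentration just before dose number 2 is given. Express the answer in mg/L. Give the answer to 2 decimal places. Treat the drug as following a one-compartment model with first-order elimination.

1.63 mg/L

C₀ per dose = Dose / Vd = 800 / 210 = 3.810 mg/L
k = ln2 / t½ = 0.693147 / 16.7 = 0.04151 h⁻¹
Fraction remaining after one interval: r = e^(−kτ) = e^(−0.04151 × 20.5) = 0.4270
Before dose 2, 1 dose has been given (aged 1τ).
C_trough = C₀ × r = 3.810 × 0.4270 = 1.627 mg/L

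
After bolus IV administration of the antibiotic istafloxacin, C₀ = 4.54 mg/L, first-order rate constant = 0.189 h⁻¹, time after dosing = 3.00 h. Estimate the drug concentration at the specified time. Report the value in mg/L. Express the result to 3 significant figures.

2.58 mg/L

C = C₀ · e^(−k·t) = 4.540 × e^(−0.1890 × 3.00)
  = 4.540 × 0.5672 = 2.575 mg/L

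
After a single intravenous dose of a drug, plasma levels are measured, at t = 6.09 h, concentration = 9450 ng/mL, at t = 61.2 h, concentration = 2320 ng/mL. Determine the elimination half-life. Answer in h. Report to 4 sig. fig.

k = ln(C₁/C₂) / (t₂ − t₁) = ln(9450/2320) / (61.2 − 6.09)
  = 1.404 / 55.11 = 0.02548 h⁻¹
t½ = ln2 / k = 0.693147 / 0.02548 = 27.20 h

27.20 h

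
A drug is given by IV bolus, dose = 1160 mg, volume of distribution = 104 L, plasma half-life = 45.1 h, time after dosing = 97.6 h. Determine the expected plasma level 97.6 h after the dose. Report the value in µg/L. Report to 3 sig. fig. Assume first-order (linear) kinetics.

C₀ = Dose / Vd = 1160 / 104 = 11.15 mg/L
k = ln2 / t½ = 0.693147 / 45.1 = 0.01537 h⁻¹
C = C₀ · e^(−k·t) = 11.15 × e^(−0.01537 × 97.6)
  = 11.15 × 0.2231 = 2.488 mg/L
Convert: 2.488 mg/L × 1000 = 2488 µg/L

2490 µg/L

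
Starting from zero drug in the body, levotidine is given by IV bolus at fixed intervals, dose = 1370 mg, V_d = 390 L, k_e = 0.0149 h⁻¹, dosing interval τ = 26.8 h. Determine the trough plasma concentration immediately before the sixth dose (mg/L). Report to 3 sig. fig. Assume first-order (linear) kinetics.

C₀ per dose = Dose / Vd = 1370 / 390 = 3.513 mg/L
Fraction remaining after one interval: r = e^(−kτ) = e^(−0.01490 × 26.8) = 0.6708
Before dose 6, 5 doses have been given (aged 1τ, 2τ, 3τ, 4τ, 5τ).
C_trough = C₀ × (r + r² + … + r^5) = C₀ × r(1−r^5)/(1−r)
        = 3.513 × 0.6708 × (1 − 0.1358) / (1 − 0.6708) = 6.186 mg/L

6.19 mg/L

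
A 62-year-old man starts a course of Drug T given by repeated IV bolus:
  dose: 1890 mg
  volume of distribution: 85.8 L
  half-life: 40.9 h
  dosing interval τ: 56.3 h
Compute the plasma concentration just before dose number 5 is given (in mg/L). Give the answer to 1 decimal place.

C₀ per dose = Dose / Vd = 1890 / 85.8 = 22.03 mg/L
k = ln2 / t½ = 0.693147 / 40.9 = 0.01695 h⁻¹
Fraction remaining after one interval: r = e^(−kτ) = e^(−0.01695 × 56.3) = 0.3851
Before dose 5, 4 doses have been given (aged 1τ, 2τ, 3τ, 4τ).
C_trough = C₀ × (r + r² + … + r^4) = C₀ × r(1−r^4)/(1−r)
        = 22.03 × 0.3851 × (1 − 0.02199) / (1 − 0.3851) = 13.49 mg/L

13.5 mg/L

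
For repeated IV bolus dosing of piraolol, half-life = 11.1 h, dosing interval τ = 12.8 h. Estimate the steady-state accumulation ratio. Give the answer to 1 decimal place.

k = ln2 / t½ = 0.693147 / 11.1 = 0.06245 h⁻¹
e^(−kτ) = e^(−0.06245 × 12.8) = 0.4496
Accumulation ratio R = 1 / (1 − e^(−kτ)) = 1 / (1 − 0.4496) = 1.817

1.8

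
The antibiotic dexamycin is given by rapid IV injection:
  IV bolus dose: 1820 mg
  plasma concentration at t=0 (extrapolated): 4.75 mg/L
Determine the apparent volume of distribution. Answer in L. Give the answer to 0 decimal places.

Vd = Dose / C₀ = 1820 / 4.75 = 383.2 L

383 L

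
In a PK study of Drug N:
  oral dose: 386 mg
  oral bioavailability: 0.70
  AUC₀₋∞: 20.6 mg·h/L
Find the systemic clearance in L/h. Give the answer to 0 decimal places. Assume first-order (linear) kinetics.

13 L/h

CL = F·Dose / AUC = 0.70 × 386 / 20.6 = 13.12 L/h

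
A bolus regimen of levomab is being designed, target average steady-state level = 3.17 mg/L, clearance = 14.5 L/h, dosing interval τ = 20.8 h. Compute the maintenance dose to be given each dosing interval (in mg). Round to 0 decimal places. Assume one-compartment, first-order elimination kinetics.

At steady state, Dose/τ = Css × CL.
Dose = Css × CL × τ = 3.17 × 14.50 × 20.8 = 956.1 mg

956 mg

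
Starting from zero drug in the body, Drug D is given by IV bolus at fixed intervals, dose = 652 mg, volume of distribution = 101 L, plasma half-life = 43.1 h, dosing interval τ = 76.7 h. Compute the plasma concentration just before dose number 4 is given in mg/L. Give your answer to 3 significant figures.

2.59 mg/L

C₀ per dose = Dose / Vd = 652 / 101 = 6.455 mg/L
k = ln2 / t½ = 0.693147 / 43.1 = 0.01608 h⁻¹
Fraction remaining after one interval: r = e^(−kτ) = e^(−0.01608 × 76.7) = 0.2913
Before dose 4, 3 doses have been given (aged 1τ, 2τ, 3τ).
C_trough = C₀ × (r + r² + … + r^3) = C₀ × r(1−r^3)/(1−r)
        = 6.455 × 0.2913 × (1 − 0.02472) / (1 − 0.2913) = 2.588 mg/L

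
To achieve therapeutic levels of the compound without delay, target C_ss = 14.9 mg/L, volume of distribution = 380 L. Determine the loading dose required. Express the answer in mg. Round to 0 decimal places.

LD = Css × Vd = 14.9 × 380 = 5662 mg

5662 mg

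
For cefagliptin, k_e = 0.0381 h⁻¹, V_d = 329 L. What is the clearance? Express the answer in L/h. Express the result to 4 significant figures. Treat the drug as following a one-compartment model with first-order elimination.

12.53 L/h

CL = k × Vd = 0.0381 × 329 = 12.53 L/h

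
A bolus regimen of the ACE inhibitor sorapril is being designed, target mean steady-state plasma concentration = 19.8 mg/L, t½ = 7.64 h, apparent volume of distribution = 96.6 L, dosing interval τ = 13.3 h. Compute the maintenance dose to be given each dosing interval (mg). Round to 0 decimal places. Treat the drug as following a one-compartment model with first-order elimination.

2308 mg

k = ln2 / t½ = 0.693147 / 7.64 = 0.09073 h⁻¹
CL = k × Vd = 0.09073 × 96.6 = 8.765 L/h
At steady state, Dose/τ = Css × CL.
Dose = Css × CL × τ = 19.8 × 8.765 × 13.3 = 2308 mg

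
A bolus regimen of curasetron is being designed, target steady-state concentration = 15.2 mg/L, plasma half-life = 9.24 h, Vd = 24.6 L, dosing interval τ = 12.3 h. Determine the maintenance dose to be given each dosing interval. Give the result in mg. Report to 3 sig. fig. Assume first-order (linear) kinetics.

345 mg

k = ln2 / t½ = 0.693147 / 9.24 = 0.07502 h⁻¹
CL = k × Vd = 0.07502 × 24.6 = 1.845 L/h
At steady state, Dose/τ = Css × CL.
Dose = Css × CL × τ = 15.2 × 1.845 × 12.3 = 344.9 mg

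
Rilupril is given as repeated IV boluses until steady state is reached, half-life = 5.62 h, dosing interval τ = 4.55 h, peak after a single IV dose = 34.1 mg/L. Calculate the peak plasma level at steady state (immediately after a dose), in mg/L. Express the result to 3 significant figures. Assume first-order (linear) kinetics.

79.4 mg/L

k = ln2 / t½ = 0.693147 / 5.62 = 0.1233 h⁻¹
e^(−kτ) = e^(−0.1233 × 4.55) = 0.5706
Accumulation ratio R = 1 / (1 − e^(−kτ)) = 1 / (1 − 0.5706) = 2.329
Steady-state peak = C₀ × R = 34.1 × 2.329 = 79.42 mg/L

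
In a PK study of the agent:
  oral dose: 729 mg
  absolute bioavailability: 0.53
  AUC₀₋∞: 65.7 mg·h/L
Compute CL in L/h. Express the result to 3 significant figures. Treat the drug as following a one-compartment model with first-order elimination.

5.88 L/h

CL = F·Dose / AUC = 0.53 × 729 / 65.7 = 5.881 L/h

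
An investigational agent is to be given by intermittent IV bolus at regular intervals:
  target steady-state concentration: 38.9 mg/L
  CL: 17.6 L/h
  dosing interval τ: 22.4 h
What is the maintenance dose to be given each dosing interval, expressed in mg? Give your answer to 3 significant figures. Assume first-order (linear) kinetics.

15300 mg

At steady state, Dose/τ = Css × CL.
Dose = Css × CL × τ = 38.9 × 17.60 × 22.4 = 15340 mg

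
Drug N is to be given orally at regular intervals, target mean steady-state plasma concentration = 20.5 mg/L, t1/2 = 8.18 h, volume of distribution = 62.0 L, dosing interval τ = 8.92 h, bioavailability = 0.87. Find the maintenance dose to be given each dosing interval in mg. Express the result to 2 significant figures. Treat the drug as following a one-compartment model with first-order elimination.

1100 mg

k = ln2 / t½ = 0.693147 / 8.18 = 0.08474 h⁻¹
CL = k × Vd = 0.08474 × 62.0 = 5.254 L/h
At steady state, F × (Dose/τ) = Css × CL.
Dose = Css × CL × τ / F = 20.5 × 5.254 × 8.92 / 0.87 = 1104 mg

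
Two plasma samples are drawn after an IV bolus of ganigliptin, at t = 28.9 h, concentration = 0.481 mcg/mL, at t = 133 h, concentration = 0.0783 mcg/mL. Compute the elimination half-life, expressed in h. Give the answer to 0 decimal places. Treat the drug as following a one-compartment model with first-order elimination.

k = ln(C₁/C₂) / (t₂ − t₁) = ln(0.481/0.0783) / (133 − 28.9)
  = 1.815 / 104.1 = 0.01744 h⁻¹
t½ = ln2 / k = 0.693147 / 0.01744 = 39.74 h

40 h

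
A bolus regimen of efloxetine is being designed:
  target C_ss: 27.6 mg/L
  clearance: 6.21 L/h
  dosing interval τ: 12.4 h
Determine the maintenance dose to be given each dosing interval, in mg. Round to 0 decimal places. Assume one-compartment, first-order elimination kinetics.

2125 mg

At steady state, Dose/τ = Css × CL.
Dose = Css × CL × τ = 27.6 × 6.210 × 12.4 = 2125 mg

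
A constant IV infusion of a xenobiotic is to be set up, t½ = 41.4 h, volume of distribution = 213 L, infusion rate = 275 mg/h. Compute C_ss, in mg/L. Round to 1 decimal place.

k = ln2 / t½ = 0.693147 / 41.4 = 0.01674 h⁻¹
CL = k × Vd = 0.01674 × 213 = 3.566 L/h
At steady state Css = R₀ / CL = 275 / 3.566 = 77.12 mg/L

77.1 mg/L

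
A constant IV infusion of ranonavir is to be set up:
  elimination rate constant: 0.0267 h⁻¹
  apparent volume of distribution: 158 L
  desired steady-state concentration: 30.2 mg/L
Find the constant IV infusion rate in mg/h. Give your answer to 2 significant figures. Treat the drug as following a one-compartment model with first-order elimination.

130 mg/h

CL = k × Vd = 0.02670 × 158 = 4.219 L/h
At steady state, infusion rate R₀ = Css × CL = 30.2 × 4.219 = 127.4 mg/h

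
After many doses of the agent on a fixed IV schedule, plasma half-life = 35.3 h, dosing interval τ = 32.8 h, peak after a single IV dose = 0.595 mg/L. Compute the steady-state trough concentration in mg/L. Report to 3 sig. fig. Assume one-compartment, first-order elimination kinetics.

0.658 mg/L

k = ln2 / t½ = 0.693147 / 35.3 = 0.01964 h⁻¹
e^(−kτ) = e^(−0.01964 × 32.8) = 0.5251
Accumulation ratio R = 1 / (1 − e^(−kτ)) = 1 / (1 − 0.5251) = 2.106
Steady-state trough = C₀ × R × e^(−kτ) = 0.595 × 2.106 × 0.5251 = 0.6580 mg/L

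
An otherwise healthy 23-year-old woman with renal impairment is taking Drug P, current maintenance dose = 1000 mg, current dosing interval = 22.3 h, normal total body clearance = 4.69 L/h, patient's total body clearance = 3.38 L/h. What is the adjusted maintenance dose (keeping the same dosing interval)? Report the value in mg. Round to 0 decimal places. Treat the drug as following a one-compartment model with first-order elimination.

721 mg

To keep the same average steady-state level, dosing rate must scale with clearance.
CL ratio = 3.38 / 4.69 = 0.7207
New dose (same interval) = 1000 × 0.7207 = 720.7 mg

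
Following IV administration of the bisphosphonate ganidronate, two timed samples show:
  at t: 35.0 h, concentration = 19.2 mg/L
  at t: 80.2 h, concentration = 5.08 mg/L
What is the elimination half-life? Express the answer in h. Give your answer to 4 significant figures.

23.56 h

k = ln(C₁/C₂) / (t₂ − t₁) = ln(19.2/5.08) / (80.2 − 35.0)
  = 1.330 / 45.20 = 0.02942 h⁻¹
t½ = ln2 / k = 0.693147 / 0.02942 = 23.56 h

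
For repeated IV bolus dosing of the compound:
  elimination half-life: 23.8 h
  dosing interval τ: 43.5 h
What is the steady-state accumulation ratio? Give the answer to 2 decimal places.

1.39

k = ln2 / t½ = 0.693147 / 23.8 = 0.02912 h⁻¹
e^(−kτ) = e^(−0.02912 × 43.5) = 0.2818
Accumulation ratio R = 1 / (1 − e^(−kτ)) = 1 / (1 − 0.2818) = 1.392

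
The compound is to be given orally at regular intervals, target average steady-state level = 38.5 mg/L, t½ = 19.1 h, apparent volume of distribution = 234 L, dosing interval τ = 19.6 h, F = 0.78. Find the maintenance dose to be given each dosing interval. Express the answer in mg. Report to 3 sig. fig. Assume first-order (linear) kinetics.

k = ln2 / t½ = 0.693147 / 19.1 = 0.03629 h⁻¹
CL = k × Vd = 0.03629 × 234 = 8.492 L/h
At steady state, F × (Dose/τ) = Css × CL.
Dose = Css × CL × τ / F = 38.5 × 8.492 × 19.6 / 0.78 = 8215 mg

8220 mg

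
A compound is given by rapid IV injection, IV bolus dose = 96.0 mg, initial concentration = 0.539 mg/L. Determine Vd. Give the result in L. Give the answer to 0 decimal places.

178 L

Vd = Dose / C₀ = 96.00 / 0.539 = 178.1 L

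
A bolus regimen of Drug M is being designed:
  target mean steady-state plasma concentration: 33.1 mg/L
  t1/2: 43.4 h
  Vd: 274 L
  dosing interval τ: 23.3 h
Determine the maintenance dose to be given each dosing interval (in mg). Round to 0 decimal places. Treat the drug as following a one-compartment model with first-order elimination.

k = ln2 / t½ = 0.693147 / 43.4 = 0.01597 h⁻¹
CL = k × Vd = 0.01597 × 274 = 4.376 L/h
At steady state, Dose/τ = Css × CL.
Dose = Css × CL × τ = 33.1 × 4.376 × 23.3 = 3375 mg

3375 mg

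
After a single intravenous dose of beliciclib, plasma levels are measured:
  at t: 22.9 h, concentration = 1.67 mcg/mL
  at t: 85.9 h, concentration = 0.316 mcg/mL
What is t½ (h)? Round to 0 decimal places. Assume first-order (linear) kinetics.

26 h

k = ln(C₁/C₂) / (t₂ − t₁) = ln(1.67/0.316) / (85.9 − 22.9)
  = 1.665 / 63.00 = 0.02643 h⁻¹
t½ = ln2 / k = 0.693147 / 0.02643 = 26.23 h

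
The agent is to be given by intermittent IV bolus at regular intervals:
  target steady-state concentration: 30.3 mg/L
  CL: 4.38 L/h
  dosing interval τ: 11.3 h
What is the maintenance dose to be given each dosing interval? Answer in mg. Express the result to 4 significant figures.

1500 mg

At steady state, Dose/τ = Css × CL.
Dose = Css × CL × τ = 30.3 × 4.380 × 11.3 = 1500 mg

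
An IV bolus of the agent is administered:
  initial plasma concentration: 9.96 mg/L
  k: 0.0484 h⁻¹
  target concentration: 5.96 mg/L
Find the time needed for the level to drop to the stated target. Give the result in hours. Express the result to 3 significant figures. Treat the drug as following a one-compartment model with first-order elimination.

t = ln(C₀ / C) / k = ln(9.960 / 5.96) / 0.04840
  = ln(1.671) / 0.04840 = 0.5134 / 0.04840 = 10.61 h

10.6 h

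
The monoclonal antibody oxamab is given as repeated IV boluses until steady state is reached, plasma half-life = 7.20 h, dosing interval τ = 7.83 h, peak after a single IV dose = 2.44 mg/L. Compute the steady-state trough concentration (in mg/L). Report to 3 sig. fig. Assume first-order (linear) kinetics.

2.17 mg/L

k = ln2 / t½ = 0.693147 / 7.20 = 0.09627 h⁻¹
e^(−kτ) = e^(−0.09627 × 7.83) = 0.4706
Accumulation ratio R = 1 / (1 − e^(−kτ)) = 1 / (1 − 0.4706) = 1.889
Steady-state trough = C₀ × R × e^(−kτ) = 2.44 × 1.889 × 0.4706 = 2.169 mg/L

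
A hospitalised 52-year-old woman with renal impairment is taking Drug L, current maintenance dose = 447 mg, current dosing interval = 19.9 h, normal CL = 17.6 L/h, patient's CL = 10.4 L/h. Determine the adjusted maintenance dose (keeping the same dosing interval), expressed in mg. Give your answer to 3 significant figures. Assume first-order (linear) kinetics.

264 mg

To keep the same average steady-state level, dosing rate must scale with clearance.
CL ratio = 10.4 / 17.6 = 0.5909
New dose (same interval) = 447 × 0.5909 = 264.1 mg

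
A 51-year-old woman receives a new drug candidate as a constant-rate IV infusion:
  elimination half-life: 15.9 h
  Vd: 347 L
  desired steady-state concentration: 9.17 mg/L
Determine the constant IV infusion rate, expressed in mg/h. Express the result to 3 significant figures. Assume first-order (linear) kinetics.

139 mg/h

k = ln2 / t½ = 0.693147 / 15.9 = 0.04359 h⁻¹
CL = k × Vd = 0.04359 × 347 = 15.13 L/h
At steady state, infusion rate R₀ = Css × CL = 9.17 × 15.13 = 138.7 mg/h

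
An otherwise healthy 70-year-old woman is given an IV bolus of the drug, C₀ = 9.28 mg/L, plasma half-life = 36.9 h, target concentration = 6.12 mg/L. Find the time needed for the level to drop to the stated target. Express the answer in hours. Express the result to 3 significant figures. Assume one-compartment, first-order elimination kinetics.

22.2 h

k = ln2 / t½ = 0.693147 / 36.9 = 0.01878 h⁻¹
t = ln(C₀ / C) / k = ln(9.280 / 6.12) / 0.01878
  = ln(1.516) / 0.01878 = 0.4161 / 0.01878 = 22.16 h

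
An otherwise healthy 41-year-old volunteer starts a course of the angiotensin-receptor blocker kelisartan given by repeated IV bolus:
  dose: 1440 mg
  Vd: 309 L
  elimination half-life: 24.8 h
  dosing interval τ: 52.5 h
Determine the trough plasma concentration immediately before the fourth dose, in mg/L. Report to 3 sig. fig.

1.38 mg/L

C₀ per dose = Dose / Vd = 1440 / 309 = 4.660 mg/L
k = ln2 / t½ = 0.693147 / 24.8 = 0.02795 h⁻¹
Fraction remaining after one interval: r = e^(−kτ) = e^(−0.02795 × 52.5) = 0.2305
Before dose 4, 3 doses have been given (aged 1τ, 2τ, 3τ).
C_trough = C₀ × (r + r² + … + r^3) = C₀ × r(1−r^3)/(1−r)
        = 4.660 × 0.2305 × (1 − 0.01225) / (1 − 0.2305) = 1.379 mg/L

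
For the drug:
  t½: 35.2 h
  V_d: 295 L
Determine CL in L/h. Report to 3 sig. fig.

k = ln2 / t½ = 0.693147 / 35.2 = 0.01969 h⁻¹
CL = k × Vd = 0.01969 × 295 = 5.809 L/h

5.81 L/h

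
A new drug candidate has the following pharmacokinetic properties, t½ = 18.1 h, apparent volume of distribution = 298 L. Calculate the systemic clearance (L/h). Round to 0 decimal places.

11 L/h

k = ln2 / t½ = 0.693147 / 18.1 = 0.03830 h⁻¹
CL = k × Vd = 0.03830 × 298 = 11.41 L/h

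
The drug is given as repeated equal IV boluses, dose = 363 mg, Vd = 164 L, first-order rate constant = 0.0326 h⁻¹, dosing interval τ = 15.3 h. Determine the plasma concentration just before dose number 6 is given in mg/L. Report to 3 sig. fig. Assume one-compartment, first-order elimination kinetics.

3.14 mg/L

C₀ per dose = Dose / Vd = 363 / 164 = 2.213 mg/L
Fraction remaining after one interval: r = e^(−kτ) = e^(−0.03260 × 15.3) = 0.6073
Before dose 6, 5 doses have been given (aged 1τ, 2τ, 3τ, 4τ, 5τ).
C_trough = C₀ × (r + r² + … + r^5) = C₀ × r(1−r^5)/(1−r)
        = 2.213 × 0.6073 × (1 − 0.08261) / (1 − 0.6073) = 3.140 mg/L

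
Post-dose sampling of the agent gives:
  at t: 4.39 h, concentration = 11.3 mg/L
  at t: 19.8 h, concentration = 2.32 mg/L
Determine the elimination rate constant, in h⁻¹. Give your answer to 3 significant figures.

k = ln(C₁/C₂) / (t₂ − t₁) = ln(11.3/2.32) / (19.8 − 4.39)
  = 1.583 / 15.41 = 0.1027 h⁻¹

0.103 h⁻¹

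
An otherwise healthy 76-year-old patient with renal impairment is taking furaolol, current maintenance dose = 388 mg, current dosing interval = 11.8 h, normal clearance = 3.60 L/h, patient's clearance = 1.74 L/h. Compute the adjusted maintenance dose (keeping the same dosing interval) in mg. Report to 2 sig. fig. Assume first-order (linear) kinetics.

To keep the same average steady-state level, dosing rate must scale with clearance.
CL ratio = 1.74 / 3.60 = 0.4833
New dose (same interval) = 388 × 0.4833 = 187.5 mg

190 mg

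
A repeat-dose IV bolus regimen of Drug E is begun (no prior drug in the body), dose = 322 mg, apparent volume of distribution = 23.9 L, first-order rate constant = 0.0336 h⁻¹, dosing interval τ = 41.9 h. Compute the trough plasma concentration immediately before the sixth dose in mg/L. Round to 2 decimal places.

4.36 mg/L

C₀ per dose = Dose / Vd = 322 / 23.9 = 13.47 mg/L
Fraction remaining after one interval: r = e^(−kτ) = e^(−0.03360 × 41.9) = 0.2447
Before dose 6, 5 doses have been given (aged 1τ, 2τ, 3τ, 4τ, 5τ).
C_trough = C₀ × (r + r² + … + r^5) = C₀ × r(1−r^5)/(1−r)
        = 13.47 × 0.2447 × (1 − 0.0008773) / (1 − 0.2447) = 4.360 mg/L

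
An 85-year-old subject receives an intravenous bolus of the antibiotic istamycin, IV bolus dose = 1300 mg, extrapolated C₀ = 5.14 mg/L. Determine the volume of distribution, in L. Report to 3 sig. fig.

Vd = Dose / C₀ = 1300 / 5.14 = 252.9 L

253 L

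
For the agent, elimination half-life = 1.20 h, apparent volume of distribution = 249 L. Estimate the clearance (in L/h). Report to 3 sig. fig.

k = ln2 / t½ = 0.693147 / 1.20 = 0.5776 h⁻¹
CL = k × Vd = 0.5776 × 249 = 143.8 L/h

144 L/h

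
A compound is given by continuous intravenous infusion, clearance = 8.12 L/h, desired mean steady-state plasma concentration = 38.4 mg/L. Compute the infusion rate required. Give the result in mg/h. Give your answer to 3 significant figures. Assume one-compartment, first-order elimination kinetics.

312 mg/h

At steady state, infusion rate R₀ = Css × CL = 38.4 × 8.120 = 311.8 mg/h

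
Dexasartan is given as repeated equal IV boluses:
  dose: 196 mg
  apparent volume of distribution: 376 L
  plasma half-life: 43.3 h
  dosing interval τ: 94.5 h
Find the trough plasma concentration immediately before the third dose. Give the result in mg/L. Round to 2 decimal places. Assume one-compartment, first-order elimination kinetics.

0.14 mg/L

C₀ per dose = Dose / Vd = 196 / 376 = 0.5213 mg/L
k = ln2 / t½ = 0.693147 / 43.3 = 0.01601 h⁻¹
Fraction remaining after one interval: r = e^(−kτ) = e^(−0.01601 × 94.5) = 0.2203
Before dose 3, 2 doses have been given (aged 1τ, 2τ).
C_trough = C₀ × (r + r²) = 0.5213 × (0.2203 + 0.04853) = 0.1401 mg/L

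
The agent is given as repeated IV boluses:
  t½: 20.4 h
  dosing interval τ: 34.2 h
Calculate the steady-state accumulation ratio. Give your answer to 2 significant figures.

1.5

k = ln2 / t½ = 0.693147 / 20.4 = 0.03398 h⁻¹
e^(−kτ) = e^(−0.03398 × 34.2) = 0.3128
Accumulation ratio R = 1 / (1 − e^(−kτ)) = 1 / (1 − 0.3128) = 1.455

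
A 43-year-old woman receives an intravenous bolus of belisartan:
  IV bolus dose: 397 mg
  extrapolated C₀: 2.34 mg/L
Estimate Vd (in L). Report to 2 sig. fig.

170 L

Vd = Dose / C₀ = 397.0 / 2.34 = 169.7 L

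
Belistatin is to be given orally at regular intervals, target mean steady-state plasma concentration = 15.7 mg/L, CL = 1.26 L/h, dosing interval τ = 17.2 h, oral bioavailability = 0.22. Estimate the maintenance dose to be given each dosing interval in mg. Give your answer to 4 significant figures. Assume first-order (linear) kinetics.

At steady state, F × (Dose/τ) = Css × CL.
Dose = Css × CL × τ / F = 15.7 × 1.260 × 17.2 / 0.22 = 1547 mg

1547 mg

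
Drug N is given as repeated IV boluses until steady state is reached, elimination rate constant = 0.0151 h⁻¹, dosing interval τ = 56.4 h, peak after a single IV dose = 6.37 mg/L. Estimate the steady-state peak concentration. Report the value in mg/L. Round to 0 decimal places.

e^(−kτ) = e^(−0.01510 × 56.4) = 0.4267
Accumulation ratio R = 1 / (1 − e^(−kτ)) = 1 / (1 − 0.4267) = 1.744
Steady-state peak = C₀ × R = 6.37 × 1.744 = 11.11 mg/L

11 mg/L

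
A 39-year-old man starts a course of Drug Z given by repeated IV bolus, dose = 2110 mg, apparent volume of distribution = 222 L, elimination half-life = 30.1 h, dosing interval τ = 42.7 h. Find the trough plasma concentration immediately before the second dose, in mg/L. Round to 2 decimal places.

C₀ per dose = Dose / Vd = 2110 / 222 = 9.505 mg/L
k = ln2 / t½ = 0.693147 / 30.1 = 0.02303 h⁻¹
Fraction remaining after one interval: r = e^(−kτ) = e^(−0.02303 × 42.7) = 0.3740
Before dose 2, 1 dose has been given (aged 1τ).
C_trough = C₀ × r = 9.505 × 0.3740 = 3.555 mg/L

3.56 mg/L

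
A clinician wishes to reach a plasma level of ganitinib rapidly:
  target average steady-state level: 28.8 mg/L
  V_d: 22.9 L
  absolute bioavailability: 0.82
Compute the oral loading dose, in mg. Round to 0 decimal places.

804 mg

LD = Css × Vd / F = 28.8 × 22.9 / 0.82 = 804.3 mg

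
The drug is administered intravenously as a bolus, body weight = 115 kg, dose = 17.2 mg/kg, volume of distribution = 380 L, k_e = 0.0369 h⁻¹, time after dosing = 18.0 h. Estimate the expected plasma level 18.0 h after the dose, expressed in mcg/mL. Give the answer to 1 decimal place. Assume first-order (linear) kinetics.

2.7 mcg/mL

Total dose = 17.2 × 115 = 1978 mg
C₀ = Dose / Vd = 1978 / 380 = 5.205 mg/L
C = C₀ · e^(−k·t) = 5.205 × e^(−0.03690 × 18.0)
  = 5.205 × 0.5147 = 2.679 mg/L
(2.679 mg/L = 2.679 mcg/mL)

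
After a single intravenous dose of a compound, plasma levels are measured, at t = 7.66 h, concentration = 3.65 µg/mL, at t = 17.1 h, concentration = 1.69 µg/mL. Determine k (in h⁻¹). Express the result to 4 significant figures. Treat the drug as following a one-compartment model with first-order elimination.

k = ln(C₁/C₂) / (t₂ − t₁) = ln(3.65/1.69) / (17.1 − 7.66)
  = 0.7700 / 9.440 = 0.08157 h⁻¹

0.08157 h⁻¹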